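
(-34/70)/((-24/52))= 221/210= 1.05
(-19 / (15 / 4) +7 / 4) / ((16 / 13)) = -2587 / 960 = -2.69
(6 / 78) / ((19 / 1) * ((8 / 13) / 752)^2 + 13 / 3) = 344604 / 19412749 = 0.02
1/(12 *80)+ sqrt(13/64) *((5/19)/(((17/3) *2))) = 1/960+ 15 *sqrt(13)/5168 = 0.01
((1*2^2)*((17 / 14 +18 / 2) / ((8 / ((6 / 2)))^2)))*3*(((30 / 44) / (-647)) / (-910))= 81 / 4057984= 0.00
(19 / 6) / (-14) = -19 / 84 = -0.23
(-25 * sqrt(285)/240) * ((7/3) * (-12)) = 35 * sqrt(285)/12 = 49.24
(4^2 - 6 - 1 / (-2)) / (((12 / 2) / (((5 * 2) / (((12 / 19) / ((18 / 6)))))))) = 665 / 8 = 83.12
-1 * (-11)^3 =1331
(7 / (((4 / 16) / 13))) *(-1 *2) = -728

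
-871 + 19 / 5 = -4336 / 5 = -867.20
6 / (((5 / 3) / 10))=36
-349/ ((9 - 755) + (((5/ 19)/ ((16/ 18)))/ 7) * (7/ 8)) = 424384/ 907091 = 0.47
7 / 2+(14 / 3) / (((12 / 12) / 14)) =413 / 6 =68.83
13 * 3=39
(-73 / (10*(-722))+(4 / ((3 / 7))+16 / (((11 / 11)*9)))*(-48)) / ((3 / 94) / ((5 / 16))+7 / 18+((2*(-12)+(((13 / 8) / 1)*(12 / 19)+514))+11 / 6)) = -1628801121 / 1506722534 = -1.08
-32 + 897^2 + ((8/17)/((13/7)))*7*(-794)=177500269/221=803168.64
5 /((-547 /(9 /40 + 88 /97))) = -4393 /424472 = -0.01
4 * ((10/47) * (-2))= -80/47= -1.70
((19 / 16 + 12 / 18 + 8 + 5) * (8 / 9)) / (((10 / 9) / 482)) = 171833 / 30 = 5727.77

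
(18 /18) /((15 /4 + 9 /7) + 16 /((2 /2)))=28 /589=0.05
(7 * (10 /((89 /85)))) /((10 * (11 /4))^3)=1904 /592295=0.00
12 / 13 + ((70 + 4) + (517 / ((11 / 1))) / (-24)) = 22765 / 312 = 72.96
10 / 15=2 / 3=0.67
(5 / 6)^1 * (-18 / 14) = -15 / 14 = -1.07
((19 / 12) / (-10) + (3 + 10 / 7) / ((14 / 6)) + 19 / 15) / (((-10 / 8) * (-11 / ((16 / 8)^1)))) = 1607 / 3675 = 0.44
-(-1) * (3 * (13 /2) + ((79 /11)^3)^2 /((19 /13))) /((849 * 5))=6321586570247 /285770504910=22.12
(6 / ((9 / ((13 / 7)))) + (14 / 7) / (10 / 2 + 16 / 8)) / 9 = 32 / 189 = 0.17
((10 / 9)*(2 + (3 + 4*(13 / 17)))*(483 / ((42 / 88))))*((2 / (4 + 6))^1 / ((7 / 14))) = 554576 / 153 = 3624.68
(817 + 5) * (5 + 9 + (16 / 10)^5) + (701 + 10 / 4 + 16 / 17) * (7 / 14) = 4351897003 / 212500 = 20479.52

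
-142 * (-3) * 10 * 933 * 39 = 155008620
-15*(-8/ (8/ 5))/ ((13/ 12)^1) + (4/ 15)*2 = 13604/ 195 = 69.76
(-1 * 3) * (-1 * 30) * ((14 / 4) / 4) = 315 / 4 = 78.75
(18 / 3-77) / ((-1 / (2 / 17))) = 142 / 17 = 8.35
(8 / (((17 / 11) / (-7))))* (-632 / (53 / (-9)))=-3503808 / 901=-3888.80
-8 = -8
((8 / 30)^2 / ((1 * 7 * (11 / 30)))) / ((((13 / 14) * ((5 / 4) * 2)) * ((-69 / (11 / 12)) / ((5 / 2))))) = -16 / 40365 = -0.00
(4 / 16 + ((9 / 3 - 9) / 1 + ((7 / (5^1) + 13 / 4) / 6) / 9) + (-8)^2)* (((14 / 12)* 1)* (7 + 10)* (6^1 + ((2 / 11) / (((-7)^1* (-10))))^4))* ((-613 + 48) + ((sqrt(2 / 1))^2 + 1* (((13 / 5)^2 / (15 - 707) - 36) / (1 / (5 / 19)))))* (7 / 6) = -4636483.33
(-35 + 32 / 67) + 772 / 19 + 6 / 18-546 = -2060570 / 3819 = -539.56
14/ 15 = 0.93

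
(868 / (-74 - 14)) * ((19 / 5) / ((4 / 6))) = -12369 / 220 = -56.22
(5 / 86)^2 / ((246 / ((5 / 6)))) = 125 / 10916496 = 0.00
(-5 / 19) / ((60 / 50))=-25 / 114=-0.22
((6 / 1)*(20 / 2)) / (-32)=-15 / 8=-1.88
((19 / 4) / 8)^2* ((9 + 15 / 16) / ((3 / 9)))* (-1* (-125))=21524625 / 16384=1313.76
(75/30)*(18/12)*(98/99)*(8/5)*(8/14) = 112/33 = 3.39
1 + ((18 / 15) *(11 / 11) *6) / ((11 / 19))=739 / 55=13.44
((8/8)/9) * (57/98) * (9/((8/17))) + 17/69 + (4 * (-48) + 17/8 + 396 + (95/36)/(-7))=33631001/162288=207.23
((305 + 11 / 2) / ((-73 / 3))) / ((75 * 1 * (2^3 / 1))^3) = -69 / 1168000000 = -0.00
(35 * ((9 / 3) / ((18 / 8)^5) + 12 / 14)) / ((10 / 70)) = 4384310 / 19683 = 222.75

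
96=96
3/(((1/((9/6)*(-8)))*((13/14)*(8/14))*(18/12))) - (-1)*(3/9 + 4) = -1595/39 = -40.90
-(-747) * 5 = 3735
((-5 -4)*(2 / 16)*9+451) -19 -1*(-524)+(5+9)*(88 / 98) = 53673 / 56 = 958.45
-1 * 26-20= -46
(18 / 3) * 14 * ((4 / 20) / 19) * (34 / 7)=408 / 95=4.29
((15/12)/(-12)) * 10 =-25/24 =-1.04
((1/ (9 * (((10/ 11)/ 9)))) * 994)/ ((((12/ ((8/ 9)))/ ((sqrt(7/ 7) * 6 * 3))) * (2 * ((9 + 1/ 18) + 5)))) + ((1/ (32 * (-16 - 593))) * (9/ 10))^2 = 5033379348687/ 97055436800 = 51.86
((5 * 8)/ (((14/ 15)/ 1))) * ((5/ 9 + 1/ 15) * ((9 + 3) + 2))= 1120/ 3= 373.33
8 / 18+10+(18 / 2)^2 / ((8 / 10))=4021 / 36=111.69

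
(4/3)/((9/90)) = 40/3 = 13.33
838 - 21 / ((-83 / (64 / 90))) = 1043534 / 1245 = 838.18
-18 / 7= -2.57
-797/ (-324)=797/ 324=2.46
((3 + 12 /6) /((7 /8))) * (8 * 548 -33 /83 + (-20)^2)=15881560 /581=27334.87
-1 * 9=-9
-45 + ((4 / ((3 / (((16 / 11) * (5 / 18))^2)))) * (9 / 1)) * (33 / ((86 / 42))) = -19055 / 1419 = -13.43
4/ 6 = 2/ 3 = 0.67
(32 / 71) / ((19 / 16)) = 512 / 1349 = 0.38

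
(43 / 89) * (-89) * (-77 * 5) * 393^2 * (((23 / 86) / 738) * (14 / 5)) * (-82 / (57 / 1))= -3732366.96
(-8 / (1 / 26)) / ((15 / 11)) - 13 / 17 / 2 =-77987 / 510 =-152.92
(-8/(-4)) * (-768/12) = -128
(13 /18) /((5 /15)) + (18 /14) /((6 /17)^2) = 1049 /84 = 12.49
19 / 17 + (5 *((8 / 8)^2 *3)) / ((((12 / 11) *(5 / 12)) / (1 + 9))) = 5629 / 17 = 331.12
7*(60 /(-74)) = -210 /37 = -5.68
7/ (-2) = -7/ 2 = -3.50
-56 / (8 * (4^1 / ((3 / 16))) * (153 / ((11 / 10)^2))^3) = -0.00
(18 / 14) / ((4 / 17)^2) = 23.22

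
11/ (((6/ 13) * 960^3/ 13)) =1859/ 5308416000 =0.00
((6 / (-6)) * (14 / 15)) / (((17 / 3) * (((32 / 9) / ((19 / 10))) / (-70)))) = 8379 / 1360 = 6.16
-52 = -52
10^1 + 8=18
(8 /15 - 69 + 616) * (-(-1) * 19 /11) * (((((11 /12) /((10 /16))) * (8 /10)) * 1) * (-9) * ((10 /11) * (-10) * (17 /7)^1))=220492.38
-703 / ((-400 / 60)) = 2109 / 20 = 105.45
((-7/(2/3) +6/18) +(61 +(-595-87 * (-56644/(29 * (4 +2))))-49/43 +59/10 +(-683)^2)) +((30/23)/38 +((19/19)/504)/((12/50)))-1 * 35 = 140422473592363/284119920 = 494236.64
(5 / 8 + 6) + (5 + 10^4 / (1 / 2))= 160093 / 8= 20011.62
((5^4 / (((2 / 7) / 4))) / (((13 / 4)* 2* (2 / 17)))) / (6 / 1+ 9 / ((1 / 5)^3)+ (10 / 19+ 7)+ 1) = 403750 / 40209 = 10.04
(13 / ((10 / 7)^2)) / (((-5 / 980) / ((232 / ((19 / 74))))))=-1128136.39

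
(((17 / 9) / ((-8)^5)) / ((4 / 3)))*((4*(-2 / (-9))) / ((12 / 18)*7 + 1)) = -1 / 147456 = -0.00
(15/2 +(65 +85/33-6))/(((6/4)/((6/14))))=4559/231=19.74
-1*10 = -10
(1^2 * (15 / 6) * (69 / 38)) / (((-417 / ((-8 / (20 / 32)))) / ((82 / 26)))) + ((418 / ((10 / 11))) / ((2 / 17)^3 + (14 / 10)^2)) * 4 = 7759451030876 / 8272090021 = 938.03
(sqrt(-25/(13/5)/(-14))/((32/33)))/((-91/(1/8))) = -0.00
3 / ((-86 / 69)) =-207 / 86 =-2.41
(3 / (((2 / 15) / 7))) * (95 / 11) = 29925 / 22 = 1360.23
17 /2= 8.50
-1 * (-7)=7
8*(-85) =-680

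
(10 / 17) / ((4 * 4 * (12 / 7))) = 35 / 1632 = 0.02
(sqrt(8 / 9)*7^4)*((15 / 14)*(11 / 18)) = 18865*sqrt(2) / 18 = 1482.17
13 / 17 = 0.76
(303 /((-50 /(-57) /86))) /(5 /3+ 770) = 2227959 /57875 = 38.50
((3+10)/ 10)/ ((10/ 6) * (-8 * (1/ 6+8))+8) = -117/ 9080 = -0.01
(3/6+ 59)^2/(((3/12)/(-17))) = -240737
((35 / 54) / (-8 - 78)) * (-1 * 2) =35 / 2322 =0.02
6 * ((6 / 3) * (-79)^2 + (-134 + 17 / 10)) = 370491 / 5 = 74098.20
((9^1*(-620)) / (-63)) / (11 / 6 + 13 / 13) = 3720 / 119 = 31.26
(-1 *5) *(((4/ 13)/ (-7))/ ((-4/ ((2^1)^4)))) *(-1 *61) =4880/ 91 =53.63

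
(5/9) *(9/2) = 5/2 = 2.50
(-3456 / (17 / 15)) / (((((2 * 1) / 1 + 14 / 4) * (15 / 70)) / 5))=-2419200 / 187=-12936.90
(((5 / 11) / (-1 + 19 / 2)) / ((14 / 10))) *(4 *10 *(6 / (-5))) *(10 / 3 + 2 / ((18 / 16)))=-36800 / 3927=-9.37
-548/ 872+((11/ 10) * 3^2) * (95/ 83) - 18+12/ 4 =-4.30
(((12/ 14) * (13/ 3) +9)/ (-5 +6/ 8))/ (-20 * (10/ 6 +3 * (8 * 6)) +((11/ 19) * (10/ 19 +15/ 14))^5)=0.00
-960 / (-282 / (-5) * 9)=-800 / 423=-1.89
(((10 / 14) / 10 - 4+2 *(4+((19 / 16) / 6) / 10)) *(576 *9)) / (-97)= -219.71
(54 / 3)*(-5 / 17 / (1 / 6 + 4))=-108 / 85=-1.27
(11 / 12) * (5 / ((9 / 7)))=3.56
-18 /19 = -0.95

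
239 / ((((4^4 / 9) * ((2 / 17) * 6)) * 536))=12189 / 548864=0.02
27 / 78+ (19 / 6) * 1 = 137 / 39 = 3.51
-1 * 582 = -582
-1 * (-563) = 563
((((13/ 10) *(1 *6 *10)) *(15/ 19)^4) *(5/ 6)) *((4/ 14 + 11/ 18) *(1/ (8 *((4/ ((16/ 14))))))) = 41315625/ 51085832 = 0.81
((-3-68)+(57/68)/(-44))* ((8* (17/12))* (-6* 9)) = 1912401/44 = 43463.66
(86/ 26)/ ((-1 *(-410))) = 43/ 5330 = 0.01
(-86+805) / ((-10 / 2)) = -719 / 5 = -143.80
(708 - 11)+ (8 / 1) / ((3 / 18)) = 745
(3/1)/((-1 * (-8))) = 3/8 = 0.38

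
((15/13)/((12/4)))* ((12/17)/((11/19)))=1140/2431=0.47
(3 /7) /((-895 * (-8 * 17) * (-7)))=-3 /5964280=-0.00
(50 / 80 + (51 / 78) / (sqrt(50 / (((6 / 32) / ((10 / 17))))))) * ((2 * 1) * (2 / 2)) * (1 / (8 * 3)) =17 * sqrt(255) / 62400 + 5 / 96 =0.06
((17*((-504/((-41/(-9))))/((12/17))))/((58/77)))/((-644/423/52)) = 3303969669/27347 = 120816.53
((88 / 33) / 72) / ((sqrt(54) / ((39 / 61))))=13 * sqrt(6) / 9882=0.00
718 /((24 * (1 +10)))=2.72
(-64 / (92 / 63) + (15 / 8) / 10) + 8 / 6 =-46705 / 1104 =-42.31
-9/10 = -0.90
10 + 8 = 18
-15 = -15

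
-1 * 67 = -67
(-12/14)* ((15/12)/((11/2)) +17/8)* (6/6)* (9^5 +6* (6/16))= -146683305/1232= -119061.12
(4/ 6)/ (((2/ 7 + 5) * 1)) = 14/ 111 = 0.13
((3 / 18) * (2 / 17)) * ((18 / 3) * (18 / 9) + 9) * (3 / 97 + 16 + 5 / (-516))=5613265 / 850884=6.60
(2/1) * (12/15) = 8/5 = 1.60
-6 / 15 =-2 / 5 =-0.40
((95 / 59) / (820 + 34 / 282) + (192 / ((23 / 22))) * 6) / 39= 57637283879 / 2039952317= 28.25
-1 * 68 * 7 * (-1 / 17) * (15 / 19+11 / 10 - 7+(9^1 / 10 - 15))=-10220 / 19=-537.89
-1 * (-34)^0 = -1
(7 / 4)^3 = 343 / 64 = 5.36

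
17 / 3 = 5.67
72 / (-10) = -36 / 5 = -7.20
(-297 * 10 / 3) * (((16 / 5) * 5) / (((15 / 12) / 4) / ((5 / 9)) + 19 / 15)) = -3801600 / 439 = -8659.68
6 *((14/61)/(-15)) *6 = -168/305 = -0.55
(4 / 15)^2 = 16 / 225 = 0.07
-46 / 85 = -0.54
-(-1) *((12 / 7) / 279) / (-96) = -1 / 15624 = -0.00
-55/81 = -0.68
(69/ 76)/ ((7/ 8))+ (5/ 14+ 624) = 23765/ 38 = 625.39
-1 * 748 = -748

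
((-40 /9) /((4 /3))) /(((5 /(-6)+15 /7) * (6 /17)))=-238 /33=-7.21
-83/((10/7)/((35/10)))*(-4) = 813.40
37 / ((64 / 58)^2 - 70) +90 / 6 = 836573 / 57846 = 14.46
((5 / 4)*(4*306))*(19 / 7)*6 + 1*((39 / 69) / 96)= 385119451 / 15456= 24917.15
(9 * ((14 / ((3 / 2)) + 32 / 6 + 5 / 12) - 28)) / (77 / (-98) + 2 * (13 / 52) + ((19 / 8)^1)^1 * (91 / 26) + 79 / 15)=-195300 / 22333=-8.74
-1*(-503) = 503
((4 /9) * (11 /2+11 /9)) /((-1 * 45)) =-242 /3645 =-0.07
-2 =-2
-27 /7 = -3.86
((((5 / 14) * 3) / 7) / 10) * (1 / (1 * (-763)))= -0.00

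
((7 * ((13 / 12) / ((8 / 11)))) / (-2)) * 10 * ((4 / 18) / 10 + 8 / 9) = -41041 / 864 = -47.50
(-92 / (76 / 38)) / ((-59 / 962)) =44252 / 59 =750.03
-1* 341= -341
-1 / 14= -0.07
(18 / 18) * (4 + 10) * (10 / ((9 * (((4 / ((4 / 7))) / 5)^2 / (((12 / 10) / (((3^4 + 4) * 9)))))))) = 40 / 3213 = 0.01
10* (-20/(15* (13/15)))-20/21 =-4460/273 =-16.34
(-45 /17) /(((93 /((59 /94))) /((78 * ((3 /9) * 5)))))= -57525 /24769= -2.32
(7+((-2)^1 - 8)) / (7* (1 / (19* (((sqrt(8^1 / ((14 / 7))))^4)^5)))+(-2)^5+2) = 59768832 / 597688313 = 0.10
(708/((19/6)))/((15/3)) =4248/95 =44.72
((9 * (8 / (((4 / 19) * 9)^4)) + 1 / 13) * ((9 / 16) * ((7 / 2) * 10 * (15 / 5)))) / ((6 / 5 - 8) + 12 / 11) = -3306189425 / 56429568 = -58.59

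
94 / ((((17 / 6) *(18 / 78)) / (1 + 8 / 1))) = 1293.88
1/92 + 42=3865/92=42.01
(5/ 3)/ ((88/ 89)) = 1.69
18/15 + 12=66/5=13.20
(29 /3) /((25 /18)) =174 /25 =6.96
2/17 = 0.12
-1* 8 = -8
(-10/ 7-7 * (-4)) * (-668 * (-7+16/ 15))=3686024/ 35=105314.97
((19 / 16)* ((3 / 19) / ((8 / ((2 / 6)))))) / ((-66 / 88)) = -1 / 96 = -0.01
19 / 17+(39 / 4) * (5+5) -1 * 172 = -2495 / 34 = -73.38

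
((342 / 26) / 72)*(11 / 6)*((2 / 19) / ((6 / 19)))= 209 / 1872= 0.11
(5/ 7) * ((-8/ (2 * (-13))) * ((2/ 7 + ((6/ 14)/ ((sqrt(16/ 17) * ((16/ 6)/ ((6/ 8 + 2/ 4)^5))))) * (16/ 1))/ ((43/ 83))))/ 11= 3320/ 301301 + 11671875 * sqrt(17)/ 154266112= 0.32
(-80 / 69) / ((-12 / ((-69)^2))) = 460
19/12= 1.58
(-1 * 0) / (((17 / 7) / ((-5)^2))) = 0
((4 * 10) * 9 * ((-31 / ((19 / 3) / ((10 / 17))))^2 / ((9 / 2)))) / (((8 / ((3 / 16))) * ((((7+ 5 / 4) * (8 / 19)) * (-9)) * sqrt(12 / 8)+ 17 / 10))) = -48164118750 * sqrt(6) / 290040500861-16216875 / 897958207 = -0.42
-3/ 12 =-1/ 4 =-0.25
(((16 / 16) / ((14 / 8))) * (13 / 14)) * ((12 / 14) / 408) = 13 / 11662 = 0.00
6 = 6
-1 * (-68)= 68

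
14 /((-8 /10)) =-35 /2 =-17.50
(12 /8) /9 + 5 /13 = 43 /78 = 0.55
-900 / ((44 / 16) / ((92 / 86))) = -165600 / 473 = -350.11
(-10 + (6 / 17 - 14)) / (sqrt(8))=-201*sqrt(2) / 34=-8.36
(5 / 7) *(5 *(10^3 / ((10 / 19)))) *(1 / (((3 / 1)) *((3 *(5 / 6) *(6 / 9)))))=9500 / 7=1357.14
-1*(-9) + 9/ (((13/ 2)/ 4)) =189/ 13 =14.54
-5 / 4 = -1.25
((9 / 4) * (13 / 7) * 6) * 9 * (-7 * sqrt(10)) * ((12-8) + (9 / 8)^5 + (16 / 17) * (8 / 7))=-84720282777 * sqrt(10) / 7798784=-34352.67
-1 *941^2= -885481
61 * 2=122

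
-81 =-81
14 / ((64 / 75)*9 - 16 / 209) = 36575 / 19864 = 1.84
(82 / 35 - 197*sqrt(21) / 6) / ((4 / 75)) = 615 / 14 - 4925*sqrt(21) / 8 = -2777.22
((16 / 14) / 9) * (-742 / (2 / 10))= -4240 / 9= -471.11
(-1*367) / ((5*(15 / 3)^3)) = -367 / 625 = -0.59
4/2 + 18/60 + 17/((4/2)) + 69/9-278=-3893/15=-259.53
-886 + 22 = -864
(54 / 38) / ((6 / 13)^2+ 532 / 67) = 305721 / 1754080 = 0.17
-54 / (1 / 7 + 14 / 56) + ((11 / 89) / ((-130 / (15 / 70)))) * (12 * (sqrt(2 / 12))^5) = -1512 / 11 - 11 * sqrt(6) / 971880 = -137.45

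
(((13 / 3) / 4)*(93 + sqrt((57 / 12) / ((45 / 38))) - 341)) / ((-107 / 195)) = 485.67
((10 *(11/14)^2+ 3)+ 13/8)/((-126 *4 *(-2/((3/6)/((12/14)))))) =1411/225792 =0.01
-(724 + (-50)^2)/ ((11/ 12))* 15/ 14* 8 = -2321280/ 77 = -30146.49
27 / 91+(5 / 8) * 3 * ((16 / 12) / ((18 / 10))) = 2761 / 1638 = 1.69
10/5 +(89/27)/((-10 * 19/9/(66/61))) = 10611/5795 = 1.83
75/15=5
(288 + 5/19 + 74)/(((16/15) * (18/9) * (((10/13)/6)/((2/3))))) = 268437/304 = 883.02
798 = 798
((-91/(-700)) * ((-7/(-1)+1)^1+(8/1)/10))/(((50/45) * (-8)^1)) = -1287/10000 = -0.13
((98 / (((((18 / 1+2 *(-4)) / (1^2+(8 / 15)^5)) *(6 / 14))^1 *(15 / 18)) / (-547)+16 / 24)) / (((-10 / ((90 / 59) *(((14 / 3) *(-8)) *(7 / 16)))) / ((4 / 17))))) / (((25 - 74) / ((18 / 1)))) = -192614969696688 / 6027305802907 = -31.96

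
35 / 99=0.35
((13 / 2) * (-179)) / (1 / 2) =-2327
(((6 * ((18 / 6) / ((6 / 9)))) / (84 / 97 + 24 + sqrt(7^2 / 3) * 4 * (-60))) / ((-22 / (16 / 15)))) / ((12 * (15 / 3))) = 58491 / 101362358350 + 131726 * sqrt(3) / 10136235835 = 0.00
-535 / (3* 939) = -535 / 2817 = -0.19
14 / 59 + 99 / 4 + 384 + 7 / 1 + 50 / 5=100533 / 236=425.99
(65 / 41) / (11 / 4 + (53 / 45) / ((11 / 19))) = 128700 / 388393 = 0.33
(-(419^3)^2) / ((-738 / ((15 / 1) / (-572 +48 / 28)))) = -189387879802921835 / 982032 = -192853063650.60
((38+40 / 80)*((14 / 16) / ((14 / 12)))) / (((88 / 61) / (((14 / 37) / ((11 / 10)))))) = 44835 / 6512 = 6.88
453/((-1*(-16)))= 453/16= 28.31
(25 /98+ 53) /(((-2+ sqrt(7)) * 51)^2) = 307 /(14994 * (2 - sqrt(7))^2) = 0.05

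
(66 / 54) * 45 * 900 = 49500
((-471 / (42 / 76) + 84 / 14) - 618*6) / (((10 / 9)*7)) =-28692 / 49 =-585.55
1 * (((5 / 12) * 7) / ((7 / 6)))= 5 / 2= 2.50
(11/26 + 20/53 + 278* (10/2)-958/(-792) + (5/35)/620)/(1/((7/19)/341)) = 103021196984/68500555695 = 1.50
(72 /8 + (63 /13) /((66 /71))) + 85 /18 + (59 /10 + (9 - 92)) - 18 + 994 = 11812543 /12870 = 917.84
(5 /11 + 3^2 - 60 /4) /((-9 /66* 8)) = 61 /12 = 5.08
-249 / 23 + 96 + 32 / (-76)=37037 / 437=84.75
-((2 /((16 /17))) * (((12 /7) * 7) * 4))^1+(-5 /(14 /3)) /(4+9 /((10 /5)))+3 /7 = -101.70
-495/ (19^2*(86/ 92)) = -22770/ 15523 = -1.47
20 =20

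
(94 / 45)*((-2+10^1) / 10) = 376 / 225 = 1.67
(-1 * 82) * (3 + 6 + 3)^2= -11808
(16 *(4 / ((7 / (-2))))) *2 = -36.57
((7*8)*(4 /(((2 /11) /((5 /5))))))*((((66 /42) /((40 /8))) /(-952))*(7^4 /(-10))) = 41503 /425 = 97.65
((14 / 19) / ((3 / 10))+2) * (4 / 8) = 127 / 57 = 2.23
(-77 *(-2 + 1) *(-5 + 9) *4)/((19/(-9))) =-11088/19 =-583.58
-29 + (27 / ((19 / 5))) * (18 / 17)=-6937 / 323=-21.48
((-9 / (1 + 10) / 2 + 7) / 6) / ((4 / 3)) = 145 / 176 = 0.82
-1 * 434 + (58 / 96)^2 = -999095 / 2304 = -433.63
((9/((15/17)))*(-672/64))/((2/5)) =-1071/4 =-267.75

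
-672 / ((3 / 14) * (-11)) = 3136 / 11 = 285.09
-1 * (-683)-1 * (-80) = 763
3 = 3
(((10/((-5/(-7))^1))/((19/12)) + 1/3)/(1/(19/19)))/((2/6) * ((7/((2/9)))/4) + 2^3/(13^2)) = 707096/205941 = 3.43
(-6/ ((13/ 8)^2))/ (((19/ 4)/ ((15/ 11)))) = -23040/ 35321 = -0.65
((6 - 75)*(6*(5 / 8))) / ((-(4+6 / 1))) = 207 / 8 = 25.88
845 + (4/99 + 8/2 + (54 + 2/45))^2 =114858181/27225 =4218.85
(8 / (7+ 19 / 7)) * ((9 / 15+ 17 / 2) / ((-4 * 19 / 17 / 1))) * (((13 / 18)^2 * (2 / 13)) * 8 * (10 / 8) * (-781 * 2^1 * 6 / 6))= 6467461 / 3078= 2101.19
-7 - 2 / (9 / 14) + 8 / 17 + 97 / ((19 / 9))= 105544 / 2907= 36.31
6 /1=6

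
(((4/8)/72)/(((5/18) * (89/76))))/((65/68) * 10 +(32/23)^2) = 170867/91999745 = 0.00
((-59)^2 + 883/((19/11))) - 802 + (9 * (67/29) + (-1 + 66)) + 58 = 1837036/551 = 3334.00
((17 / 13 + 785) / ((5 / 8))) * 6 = 490656 / 65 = 7548.55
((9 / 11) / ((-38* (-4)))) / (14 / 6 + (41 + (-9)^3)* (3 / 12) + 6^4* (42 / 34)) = 459 / 122047640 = 0.00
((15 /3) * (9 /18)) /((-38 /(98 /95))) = -49 /722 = -0.07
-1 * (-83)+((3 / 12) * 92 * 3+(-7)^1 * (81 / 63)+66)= 209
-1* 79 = -79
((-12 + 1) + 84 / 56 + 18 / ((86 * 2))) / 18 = -202 / 387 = -0.52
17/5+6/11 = 217/55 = 3.95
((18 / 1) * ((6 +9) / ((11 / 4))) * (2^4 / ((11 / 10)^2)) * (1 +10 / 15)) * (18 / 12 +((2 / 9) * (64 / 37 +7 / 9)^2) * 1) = 925264480000 / 147593259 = 6269.02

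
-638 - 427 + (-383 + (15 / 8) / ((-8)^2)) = -741361 / 512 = -1447.97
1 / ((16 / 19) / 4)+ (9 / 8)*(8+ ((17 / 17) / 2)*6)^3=12017 / 8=1502.12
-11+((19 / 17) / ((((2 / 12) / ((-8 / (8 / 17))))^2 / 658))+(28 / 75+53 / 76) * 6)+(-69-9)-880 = 7267748353 / 950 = 7650261.42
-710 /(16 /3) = -133.12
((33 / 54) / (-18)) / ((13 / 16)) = -44 / 1053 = -0.04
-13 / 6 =-2.17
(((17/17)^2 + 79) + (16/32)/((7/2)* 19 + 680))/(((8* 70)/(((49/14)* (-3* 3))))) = -1074969/238880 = -4.50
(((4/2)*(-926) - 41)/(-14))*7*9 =17037/2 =8518.50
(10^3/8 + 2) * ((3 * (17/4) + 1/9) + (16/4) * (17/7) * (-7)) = -252095/36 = -7002.64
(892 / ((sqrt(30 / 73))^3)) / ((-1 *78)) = -16279 *sqrt(2190) / 17550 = -43.41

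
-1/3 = -0.33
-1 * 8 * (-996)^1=7968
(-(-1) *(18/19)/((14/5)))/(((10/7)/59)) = 531/38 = 13.97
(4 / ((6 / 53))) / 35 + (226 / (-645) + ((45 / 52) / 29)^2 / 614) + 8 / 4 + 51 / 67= 481560194753019 / 140793419472160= 3.42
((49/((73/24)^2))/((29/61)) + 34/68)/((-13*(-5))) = 3597869/20090330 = 0.18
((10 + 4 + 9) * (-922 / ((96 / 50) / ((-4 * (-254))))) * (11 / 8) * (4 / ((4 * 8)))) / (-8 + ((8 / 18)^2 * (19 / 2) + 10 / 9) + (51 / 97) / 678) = 21918413396385 / 56953312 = 384848.79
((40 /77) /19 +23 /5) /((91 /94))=3181806 /665665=4.78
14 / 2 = 7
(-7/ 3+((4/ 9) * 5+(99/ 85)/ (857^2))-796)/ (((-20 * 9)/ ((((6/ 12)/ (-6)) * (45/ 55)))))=-223648900667/ 741646600200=-0.30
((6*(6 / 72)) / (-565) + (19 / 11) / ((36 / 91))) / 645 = 976687 / 144312300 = 0.01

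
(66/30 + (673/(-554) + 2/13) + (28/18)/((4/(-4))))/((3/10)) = -134987/97227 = -1.39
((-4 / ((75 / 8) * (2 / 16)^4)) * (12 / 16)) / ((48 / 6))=-4096 / 25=-163.84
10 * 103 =1030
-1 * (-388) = 388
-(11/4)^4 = -14641/256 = -57.19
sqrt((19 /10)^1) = sqrt(190) /10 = 1.38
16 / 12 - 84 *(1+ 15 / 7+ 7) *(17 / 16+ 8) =-92639 / 12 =-7719.92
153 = 153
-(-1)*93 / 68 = 93 / 68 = 1.37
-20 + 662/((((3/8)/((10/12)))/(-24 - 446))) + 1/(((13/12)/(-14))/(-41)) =-80836748/117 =-690912.38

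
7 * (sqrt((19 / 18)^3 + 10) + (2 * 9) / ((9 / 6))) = 7 * sqrt(130358) / 108 + 84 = 107.40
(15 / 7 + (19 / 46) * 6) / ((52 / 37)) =6882 / 2093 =3.29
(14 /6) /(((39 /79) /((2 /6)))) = 553 /351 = 1.58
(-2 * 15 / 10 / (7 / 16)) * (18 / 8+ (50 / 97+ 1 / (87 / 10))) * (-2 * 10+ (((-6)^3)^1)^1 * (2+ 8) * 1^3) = 847854320 / 19691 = 43057.96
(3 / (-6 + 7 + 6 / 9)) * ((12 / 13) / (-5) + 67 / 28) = 36171 / 9100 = 3.97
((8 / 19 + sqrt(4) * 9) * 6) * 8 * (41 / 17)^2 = 28240800 / 5491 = 5143.11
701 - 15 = 686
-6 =-6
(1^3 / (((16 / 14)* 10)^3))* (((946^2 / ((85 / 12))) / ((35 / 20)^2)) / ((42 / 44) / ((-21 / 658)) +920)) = 51681399 / 1664470000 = 0.03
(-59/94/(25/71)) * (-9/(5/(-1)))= -37701/11750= -3.21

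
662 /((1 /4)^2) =10592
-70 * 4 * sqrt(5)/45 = -56 * sqrt(5)/9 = -13.91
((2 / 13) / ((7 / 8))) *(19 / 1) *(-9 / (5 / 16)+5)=-5168 / 65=-79.51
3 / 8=0.38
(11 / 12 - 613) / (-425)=1469 / 1020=1.44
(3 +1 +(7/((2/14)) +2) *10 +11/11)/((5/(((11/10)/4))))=1133/40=28.32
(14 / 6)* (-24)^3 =-32256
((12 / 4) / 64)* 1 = 3 / 64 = 0.05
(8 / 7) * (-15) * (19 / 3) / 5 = -152 / 7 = -21.71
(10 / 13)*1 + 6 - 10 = -42 / 13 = -3.23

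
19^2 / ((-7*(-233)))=361 / 1631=0.22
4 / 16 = 1 / 4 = 0.25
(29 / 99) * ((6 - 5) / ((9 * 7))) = 29 / 6237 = 0.00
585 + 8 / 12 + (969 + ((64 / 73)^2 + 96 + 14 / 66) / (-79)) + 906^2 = 822389.44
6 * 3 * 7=126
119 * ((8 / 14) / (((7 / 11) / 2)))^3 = 11585024 / 16807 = 689.30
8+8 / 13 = 112 / 13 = 8.62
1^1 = 1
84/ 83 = 1.01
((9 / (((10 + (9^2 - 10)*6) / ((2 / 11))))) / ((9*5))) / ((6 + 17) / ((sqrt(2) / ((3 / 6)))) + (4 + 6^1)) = 8 / 324929 - 23*sqrt(2) / 1624645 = 0.00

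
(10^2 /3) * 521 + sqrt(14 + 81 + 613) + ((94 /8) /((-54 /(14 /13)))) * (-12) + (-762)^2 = 2 * sqrt(177) + 69967577 /117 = 598040.09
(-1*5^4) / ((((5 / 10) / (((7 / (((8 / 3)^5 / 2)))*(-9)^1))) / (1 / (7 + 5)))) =3189375 / 32768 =97.33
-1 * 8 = -8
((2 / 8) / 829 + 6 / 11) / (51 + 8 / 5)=99535 / 9593188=0.01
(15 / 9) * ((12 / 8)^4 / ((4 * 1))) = 135 / 64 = 2.11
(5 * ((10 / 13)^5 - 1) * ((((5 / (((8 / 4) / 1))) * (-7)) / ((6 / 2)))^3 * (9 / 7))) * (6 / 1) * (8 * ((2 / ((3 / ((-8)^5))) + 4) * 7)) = -2540515611865000 / 371293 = -6842347180.97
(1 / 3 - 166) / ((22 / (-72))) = 5964 / 11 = 542.18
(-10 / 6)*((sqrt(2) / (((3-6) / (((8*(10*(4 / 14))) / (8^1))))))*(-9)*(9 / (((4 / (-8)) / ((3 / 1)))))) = 5400*sqrt(2) / 7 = 1090.96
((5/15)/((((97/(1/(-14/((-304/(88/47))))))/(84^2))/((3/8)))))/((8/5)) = 281295/4268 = 65.91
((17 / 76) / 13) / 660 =17 / 652080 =0.00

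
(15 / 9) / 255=1 / 153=0.01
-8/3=-2.67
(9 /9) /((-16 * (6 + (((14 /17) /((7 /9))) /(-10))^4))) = -52200625 /5011364976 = -0.01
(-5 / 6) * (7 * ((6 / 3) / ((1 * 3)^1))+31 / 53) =-4175 / 954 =-4.38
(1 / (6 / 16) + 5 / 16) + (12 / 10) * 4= 1867 / 240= 7.78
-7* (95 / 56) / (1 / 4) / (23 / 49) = -4655 / 46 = -101.20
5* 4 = 20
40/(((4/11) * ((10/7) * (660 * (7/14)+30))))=77/360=0.21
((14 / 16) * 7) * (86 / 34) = 2107 / 136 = 15.49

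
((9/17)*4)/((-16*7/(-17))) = 9/28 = 0.32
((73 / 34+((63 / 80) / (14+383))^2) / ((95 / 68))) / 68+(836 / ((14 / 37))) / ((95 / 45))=1046.59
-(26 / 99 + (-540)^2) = -28868426 / 99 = -291600.26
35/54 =0.65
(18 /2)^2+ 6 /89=7215 /89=81.07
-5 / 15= -1 / 3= -0.33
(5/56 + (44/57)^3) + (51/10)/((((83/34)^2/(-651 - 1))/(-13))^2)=25389278636949883889489/2460905675466840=10317046.64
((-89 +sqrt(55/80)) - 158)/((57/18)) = -78 +3 *sqrt(11)/38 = -77.74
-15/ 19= -0.79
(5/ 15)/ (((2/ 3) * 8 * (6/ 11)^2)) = 121/ 576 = 0.21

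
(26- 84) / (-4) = 29 / 2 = 14.50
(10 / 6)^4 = 625 / 81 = 7.72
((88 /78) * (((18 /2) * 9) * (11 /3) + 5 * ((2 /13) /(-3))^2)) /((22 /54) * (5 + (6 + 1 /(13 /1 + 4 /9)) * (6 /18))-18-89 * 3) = -218650388 /184097615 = -1.19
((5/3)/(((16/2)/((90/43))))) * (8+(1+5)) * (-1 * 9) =-4725/86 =-54.94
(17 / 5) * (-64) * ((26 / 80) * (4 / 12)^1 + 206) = -44849.17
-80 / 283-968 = -274024 / 283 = -968.28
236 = 236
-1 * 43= -43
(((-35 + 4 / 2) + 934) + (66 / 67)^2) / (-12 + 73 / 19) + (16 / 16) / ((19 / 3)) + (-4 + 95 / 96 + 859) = 189248455883 / 253826016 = 745.58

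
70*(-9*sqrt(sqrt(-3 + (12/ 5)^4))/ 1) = -126*18861^(1/ 4) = -1476.60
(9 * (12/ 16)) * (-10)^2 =675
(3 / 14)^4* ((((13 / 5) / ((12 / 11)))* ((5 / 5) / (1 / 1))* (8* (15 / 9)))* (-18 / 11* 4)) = -1053 / 2401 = -0.44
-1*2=-2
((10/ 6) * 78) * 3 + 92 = 482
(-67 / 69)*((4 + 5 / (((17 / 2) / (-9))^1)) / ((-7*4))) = -737 / 16422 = -0.04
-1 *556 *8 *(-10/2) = 22240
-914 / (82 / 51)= -568.46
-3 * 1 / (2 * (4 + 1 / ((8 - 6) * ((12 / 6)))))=-6 / 17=-0.35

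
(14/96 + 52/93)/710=1049/1056480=0.00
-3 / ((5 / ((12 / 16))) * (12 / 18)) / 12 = -9 / 160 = -0.06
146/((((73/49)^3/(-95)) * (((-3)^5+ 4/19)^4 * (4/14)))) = -4246509785/1005049330515169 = -0.00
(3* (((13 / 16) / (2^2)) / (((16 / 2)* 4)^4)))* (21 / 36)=91 / 268435456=0.00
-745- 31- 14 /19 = -14758 /19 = -776.74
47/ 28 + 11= 12.68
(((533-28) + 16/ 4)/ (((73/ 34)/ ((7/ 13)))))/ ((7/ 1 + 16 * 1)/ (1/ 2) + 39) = 7126/ 4745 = 1.50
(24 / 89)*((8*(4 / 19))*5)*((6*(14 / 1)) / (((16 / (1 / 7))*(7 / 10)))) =28800 / 11837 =2.43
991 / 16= 61.94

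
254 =254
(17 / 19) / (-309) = -17 / 5871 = -0.00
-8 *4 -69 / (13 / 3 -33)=-2545 / 86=-29.59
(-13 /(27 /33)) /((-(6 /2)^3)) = 143 /243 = 0.59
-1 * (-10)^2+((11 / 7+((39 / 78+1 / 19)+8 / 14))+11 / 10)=-63976 / 665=-96.20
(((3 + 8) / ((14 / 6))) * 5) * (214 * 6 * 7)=211860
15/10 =3/2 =1.50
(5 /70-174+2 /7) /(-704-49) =0.23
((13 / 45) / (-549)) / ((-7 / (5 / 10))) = 13 / 345870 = 0.00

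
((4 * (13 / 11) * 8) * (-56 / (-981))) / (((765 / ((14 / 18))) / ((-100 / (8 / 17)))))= -407680 / 874071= -0.47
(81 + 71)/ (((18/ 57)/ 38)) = 54872/ 3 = 18290.67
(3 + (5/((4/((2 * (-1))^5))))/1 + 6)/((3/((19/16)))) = -589/48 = -12.27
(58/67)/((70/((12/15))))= 116/11725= 0.01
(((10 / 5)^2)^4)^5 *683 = 750966441771008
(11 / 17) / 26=11 / 442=0.02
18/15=6/5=1.20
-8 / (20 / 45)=-18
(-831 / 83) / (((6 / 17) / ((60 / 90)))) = -18.91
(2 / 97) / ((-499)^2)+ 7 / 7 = 24153099 / 24153097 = 1.00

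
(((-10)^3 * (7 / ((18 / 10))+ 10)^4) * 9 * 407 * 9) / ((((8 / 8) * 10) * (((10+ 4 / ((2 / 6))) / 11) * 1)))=-4968261718750 / 81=-61336564429.01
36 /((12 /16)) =48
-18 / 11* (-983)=17694 / 11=1608.55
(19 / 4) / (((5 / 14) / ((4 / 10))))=133 / 25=5.32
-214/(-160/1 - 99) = 214/259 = 0.83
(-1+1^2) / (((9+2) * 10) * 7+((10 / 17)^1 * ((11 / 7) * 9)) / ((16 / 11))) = 0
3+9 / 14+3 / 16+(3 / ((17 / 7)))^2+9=464685 / 32368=14.36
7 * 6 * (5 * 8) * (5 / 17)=8400 / 17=494.12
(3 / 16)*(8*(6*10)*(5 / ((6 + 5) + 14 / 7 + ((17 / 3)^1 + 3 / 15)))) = 6750 / 283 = 23.85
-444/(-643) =444/643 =0.69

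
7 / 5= 1.40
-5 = -5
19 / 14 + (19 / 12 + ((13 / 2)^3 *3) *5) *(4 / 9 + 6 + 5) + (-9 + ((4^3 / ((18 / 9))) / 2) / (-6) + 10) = 47161.77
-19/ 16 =-1.19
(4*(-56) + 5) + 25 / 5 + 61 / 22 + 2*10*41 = 13393 / 22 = 608.77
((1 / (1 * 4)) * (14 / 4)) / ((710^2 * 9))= 7 / 36295200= 0.00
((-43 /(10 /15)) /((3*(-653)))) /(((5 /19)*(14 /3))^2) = 139707 /6399400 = 0.02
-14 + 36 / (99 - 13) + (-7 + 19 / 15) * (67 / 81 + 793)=-47698192 / 10449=-4564.86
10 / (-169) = -10 / 169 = -0.06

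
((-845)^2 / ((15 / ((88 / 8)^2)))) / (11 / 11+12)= 1329185 / 3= 443061.67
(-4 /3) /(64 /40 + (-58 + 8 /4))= 5 /204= 0.02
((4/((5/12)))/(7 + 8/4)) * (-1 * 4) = -64/15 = -4.27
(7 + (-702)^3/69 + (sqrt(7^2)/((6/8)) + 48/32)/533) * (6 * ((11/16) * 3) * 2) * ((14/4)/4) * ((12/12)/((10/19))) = -24901193161383/120704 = -206299651.72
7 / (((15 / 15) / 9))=63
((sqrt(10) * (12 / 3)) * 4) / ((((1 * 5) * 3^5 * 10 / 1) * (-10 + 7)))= -8 * sqrt(10) / 18225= -0.00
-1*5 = -5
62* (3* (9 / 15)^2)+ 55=121.96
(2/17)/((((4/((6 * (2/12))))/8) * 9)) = 4/153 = 0.03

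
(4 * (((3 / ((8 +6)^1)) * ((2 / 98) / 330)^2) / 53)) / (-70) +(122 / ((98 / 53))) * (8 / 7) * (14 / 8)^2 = 261347534852249 / 1131724555500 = 230.93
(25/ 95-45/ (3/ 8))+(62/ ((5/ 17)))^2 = 44316.90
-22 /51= -0.43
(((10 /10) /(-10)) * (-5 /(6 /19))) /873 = 19 /10476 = 0.00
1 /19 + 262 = 4979 /19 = 262.05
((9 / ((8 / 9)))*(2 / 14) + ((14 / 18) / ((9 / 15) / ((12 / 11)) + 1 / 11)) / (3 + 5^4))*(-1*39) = -210072629 / 3719016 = -56.49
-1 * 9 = -9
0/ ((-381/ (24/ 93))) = 0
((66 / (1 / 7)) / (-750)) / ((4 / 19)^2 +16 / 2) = -2527 / 33000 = -0.08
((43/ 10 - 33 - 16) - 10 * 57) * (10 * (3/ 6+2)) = -30735/ 2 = -15367.50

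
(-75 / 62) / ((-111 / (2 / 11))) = 25 / 12617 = 0.00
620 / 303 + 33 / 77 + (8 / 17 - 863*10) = -311065709 / 36057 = -8627.05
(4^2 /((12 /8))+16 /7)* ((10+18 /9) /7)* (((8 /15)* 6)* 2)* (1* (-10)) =-69632 /49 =-1421.06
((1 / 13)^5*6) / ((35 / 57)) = 342 / 12995255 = 0.00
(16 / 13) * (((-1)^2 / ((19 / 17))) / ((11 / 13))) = 272 / 209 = 1.30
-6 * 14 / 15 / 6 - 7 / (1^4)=-119 / 15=-7.93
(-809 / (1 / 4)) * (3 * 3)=-29124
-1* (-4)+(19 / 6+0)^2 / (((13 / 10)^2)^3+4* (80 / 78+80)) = 155112196612 / 38484736653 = 4.03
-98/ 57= -1.72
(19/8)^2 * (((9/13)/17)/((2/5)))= 16245/28288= 0.57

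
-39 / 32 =-1.22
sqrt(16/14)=2*sqrt(14)/7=1.07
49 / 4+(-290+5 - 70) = -1371 / 4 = -342.75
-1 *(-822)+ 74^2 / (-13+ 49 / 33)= 32913 / 95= 346.45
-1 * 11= -11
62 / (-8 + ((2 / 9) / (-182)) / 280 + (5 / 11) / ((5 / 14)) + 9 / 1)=156396240 / 5732989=27.28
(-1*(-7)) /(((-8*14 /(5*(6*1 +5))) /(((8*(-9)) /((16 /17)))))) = 8415 /32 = 262.97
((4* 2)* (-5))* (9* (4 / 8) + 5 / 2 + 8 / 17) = -5080 / 17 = -298.82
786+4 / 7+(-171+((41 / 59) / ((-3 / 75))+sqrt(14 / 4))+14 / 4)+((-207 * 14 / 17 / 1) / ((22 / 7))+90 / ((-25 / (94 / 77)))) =sqrt(14) / 2+419413063 / 772310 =544.93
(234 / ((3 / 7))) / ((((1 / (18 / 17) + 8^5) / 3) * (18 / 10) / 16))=37440 / 84263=0.44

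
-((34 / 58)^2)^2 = -83521 / 707281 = -0.12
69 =69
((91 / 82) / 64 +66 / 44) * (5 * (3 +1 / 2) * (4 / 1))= 278705 / 2624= 106.21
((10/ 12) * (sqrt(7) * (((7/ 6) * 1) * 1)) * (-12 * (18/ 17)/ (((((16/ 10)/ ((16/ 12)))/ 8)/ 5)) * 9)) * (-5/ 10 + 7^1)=-409500 * sqrt(7)/ 17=-63731.48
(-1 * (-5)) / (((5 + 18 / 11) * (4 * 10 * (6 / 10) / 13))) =0.41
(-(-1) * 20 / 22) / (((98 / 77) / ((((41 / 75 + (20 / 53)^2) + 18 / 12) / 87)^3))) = 784703553996886147 / 68962784451103716075000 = 0.00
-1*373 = -373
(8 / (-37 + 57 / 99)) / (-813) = 44 / 162871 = 0.00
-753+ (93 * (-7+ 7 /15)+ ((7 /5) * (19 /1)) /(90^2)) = -55104167 /40500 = -1360.60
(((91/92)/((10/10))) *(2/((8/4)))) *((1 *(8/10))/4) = 91/460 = 0.20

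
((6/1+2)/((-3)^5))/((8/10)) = -10/243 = -0.04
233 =233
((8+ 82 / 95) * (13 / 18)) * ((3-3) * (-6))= 0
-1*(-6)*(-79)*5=-2370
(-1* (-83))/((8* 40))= 83/320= 0.26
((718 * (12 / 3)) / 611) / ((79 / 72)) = 206784 / 48269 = 4.28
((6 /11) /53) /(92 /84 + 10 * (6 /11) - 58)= -126 /629905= -0.00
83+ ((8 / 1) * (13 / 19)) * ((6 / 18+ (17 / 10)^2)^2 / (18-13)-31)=-80487593 / 1068750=-75.31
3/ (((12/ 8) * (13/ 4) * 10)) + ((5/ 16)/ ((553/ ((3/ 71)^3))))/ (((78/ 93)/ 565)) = 25346194849/ 411683548640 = 0.06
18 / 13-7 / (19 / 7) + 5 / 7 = -0.48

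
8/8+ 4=5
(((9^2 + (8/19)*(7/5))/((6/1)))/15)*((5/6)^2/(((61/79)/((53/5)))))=32453437/3755160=8.64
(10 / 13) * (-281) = -2810 / 13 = -216.15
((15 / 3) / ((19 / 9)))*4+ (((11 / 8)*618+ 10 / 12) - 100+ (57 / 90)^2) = 6501917 / 8550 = 760.46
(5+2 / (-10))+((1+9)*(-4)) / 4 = -26 / 5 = -5.20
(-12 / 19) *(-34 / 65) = 408 / 1235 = 0.33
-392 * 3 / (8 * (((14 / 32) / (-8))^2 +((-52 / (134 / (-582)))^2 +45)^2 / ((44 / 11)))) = -0.00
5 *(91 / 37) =455 / 37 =12.30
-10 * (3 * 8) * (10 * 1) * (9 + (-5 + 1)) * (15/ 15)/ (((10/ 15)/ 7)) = -126000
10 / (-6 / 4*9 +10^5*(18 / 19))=380 / 3599487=0.00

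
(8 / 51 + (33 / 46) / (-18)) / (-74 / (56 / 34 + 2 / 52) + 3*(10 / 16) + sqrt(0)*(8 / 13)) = -272670 / 97941199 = -0.00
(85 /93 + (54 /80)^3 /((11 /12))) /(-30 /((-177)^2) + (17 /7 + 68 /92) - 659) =-11461891056637 /6016154081872000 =-0.00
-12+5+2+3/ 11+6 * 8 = 476/ 11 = 43.27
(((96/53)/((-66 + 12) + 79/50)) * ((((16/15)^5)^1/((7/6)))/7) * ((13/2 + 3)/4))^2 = 101612466592546816/527746662500721890625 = 0.00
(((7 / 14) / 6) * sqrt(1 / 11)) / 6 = 0.00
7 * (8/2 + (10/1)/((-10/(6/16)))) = 203/8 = 25.38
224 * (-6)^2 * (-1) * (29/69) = -77952/23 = -3389.22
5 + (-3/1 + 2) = 4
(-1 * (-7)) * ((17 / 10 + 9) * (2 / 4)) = 749 / 20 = 37.45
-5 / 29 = -0.17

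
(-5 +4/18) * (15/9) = -215/27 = -7.96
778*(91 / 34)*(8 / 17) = 283192 / 289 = 979.90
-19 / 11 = -1.73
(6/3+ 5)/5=7/5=1.40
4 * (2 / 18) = 4 / 9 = 0.44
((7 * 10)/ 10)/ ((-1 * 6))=-7/ 6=-1.17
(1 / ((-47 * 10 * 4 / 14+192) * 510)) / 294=1 / 8653680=0.00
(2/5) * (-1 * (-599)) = 1198/5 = 239.60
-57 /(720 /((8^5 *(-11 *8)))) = 3424256 /15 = 228283.73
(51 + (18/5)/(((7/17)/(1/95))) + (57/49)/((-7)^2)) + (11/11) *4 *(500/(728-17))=43729589438/810877725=53.93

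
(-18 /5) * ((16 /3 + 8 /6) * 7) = -168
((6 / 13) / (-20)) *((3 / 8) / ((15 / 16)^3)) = -256 / 24375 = -0.01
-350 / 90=-35 / 9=-3.89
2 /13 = 0.15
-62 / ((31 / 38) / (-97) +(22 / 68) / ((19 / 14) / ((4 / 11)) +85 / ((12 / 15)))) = 23927985996 / 2110505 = 11337.56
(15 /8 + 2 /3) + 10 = 301 /24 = 12.54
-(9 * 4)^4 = -1679616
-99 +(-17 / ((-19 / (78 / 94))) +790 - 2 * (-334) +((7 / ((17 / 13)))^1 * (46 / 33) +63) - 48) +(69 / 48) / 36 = 132953653849 / 96186816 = 1382.24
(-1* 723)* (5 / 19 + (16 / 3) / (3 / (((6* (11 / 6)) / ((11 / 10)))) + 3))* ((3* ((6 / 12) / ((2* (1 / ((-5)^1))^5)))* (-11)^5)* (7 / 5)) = -54570163965625 / 76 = -718028473231.91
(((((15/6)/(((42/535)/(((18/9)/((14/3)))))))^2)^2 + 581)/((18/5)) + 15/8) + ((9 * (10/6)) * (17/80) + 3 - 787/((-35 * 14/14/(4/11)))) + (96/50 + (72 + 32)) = 24158481660817253/2435051942400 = 9921.14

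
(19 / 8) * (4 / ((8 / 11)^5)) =3059969 / 65536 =46.69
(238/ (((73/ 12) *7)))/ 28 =102/ 511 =0.20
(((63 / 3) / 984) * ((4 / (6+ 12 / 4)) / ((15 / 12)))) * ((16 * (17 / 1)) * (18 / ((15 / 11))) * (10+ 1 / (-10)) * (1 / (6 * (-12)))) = -57596 / 15375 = -3.75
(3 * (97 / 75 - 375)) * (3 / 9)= -28028 / 75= -373.71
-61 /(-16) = 61 /16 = 3.81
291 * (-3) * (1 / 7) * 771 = -673083 / 7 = -96154.71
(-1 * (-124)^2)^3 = -3635215077376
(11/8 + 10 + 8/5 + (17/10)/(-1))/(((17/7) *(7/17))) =451/40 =11.28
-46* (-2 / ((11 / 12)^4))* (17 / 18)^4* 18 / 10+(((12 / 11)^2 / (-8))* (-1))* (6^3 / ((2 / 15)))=281719112 / 658845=427.60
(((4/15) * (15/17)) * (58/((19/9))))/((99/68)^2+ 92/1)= 567936/8268971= 0.07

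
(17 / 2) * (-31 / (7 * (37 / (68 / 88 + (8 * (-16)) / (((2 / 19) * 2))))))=7040193 / 11396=617.78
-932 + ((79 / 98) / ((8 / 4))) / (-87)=-15892543 / 17052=-932.00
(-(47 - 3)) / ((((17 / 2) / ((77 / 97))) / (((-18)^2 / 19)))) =-70.07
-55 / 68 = -0.81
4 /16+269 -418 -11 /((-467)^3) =-60599299941 /407390252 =-148.75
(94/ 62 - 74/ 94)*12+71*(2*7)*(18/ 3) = 8702292/ 1457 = 5972.75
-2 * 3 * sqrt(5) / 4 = -3 * sqrt(5) / 2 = -3.35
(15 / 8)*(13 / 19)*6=585 / 76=7.70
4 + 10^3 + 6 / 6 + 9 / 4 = 4029 / 4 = 1007.25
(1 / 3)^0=1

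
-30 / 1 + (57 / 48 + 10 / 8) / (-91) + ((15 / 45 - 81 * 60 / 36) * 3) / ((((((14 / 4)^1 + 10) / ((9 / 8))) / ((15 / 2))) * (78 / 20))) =-94.77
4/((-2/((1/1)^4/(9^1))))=-2/9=-0.22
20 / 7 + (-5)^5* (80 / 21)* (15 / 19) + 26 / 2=-1247891 / 133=-9382.64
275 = 275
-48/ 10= -24/ 5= -4.80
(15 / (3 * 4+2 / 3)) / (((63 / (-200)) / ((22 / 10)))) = -1100 / 133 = -8.27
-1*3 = -3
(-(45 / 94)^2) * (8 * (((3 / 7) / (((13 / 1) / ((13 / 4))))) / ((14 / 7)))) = -6075 / 61852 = -0.10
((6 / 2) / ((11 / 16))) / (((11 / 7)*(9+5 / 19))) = 399 / 1331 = 0.30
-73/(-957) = 73/957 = 0.08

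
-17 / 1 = -17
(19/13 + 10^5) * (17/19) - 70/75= 331501387/3705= 89474.06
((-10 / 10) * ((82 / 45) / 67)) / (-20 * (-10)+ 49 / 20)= -328 / 2441547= -0.00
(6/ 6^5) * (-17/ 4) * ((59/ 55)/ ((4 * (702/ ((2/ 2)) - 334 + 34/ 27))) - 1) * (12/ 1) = 0.04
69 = 69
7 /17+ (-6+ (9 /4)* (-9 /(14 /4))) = -2707 /238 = -11.37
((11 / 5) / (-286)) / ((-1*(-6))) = -1 / 780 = -0.00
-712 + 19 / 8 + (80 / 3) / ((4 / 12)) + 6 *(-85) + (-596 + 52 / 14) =-96987 / 56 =-1731.91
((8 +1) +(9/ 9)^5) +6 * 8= 58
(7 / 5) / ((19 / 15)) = 21 / 19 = 1.11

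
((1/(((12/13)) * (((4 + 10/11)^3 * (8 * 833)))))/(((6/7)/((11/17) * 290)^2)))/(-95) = -8803852915/14816382344064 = -0.00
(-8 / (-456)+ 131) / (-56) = -1867 / 798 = -2.34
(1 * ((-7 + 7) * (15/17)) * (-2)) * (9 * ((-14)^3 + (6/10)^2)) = 0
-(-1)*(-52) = -52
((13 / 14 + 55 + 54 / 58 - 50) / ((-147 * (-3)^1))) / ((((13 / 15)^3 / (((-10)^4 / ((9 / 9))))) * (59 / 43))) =174.15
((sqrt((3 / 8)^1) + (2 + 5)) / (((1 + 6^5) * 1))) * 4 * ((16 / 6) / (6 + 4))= 4 * sqrt(6) / 116655 + 16 / 16665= 0.00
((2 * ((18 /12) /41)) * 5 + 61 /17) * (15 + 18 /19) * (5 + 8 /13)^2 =342313644 /172159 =1988.36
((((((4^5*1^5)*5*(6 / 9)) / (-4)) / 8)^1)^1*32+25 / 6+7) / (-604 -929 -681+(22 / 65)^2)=86244925 / 56121996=1.54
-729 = -729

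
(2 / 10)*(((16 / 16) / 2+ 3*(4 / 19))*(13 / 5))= 0.59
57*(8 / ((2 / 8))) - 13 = 1811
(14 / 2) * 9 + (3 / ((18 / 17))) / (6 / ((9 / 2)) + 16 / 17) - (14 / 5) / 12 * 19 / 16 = 890443 / 13920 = 63.97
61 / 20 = 3.05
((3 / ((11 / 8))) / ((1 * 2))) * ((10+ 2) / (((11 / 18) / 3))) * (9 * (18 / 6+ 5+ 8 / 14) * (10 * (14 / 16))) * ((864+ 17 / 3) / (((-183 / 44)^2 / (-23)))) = -186645772800 / 3721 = -50160110.94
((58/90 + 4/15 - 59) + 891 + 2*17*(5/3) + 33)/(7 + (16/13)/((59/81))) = 31842772/299925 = 106.17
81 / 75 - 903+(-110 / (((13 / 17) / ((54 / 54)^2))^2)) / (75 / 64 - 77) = -18442036036 / 20503925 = -899.44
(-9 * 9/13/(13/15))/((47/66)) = -80190/7943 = -10.10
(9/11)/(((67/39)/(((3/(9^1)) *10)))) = 1170/737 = 1.59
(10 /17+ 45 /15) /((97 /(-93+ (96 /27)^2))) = -397049 /133569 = -2.97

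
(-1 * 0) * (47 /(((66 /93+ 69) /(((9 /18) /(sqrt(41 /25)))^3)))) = 0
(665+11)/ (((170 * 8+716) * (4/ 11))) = 1859/ 2076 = 0.90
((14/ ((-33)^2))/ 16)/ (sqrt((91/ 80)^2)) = 10/ 14157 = 0.00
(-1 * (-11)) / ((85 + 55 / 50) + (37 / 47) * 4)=5170 / 41947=0.12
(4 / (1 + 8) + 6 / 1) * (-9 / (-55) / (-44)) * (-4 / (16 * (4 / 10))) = 29 / 1936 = 0.01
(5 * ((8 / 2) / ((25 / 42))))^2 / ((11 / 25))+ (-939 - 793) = 9172 / 11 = 833.82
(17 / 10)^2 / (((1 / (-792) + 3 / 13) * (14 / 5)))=21879 / 4865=4.50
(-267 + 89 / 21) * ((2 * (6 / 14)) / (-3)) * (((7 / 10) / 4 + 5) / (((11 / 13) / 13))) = 32172699 / 5390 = 5968.96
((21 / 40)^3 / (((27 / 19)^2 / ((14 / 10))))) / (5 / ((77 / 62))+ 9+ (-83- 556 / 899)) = -59999796703 / 42220431360000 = -0.00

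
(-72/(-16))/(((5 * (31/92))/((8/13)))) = 3312/2015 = 1.64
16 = 16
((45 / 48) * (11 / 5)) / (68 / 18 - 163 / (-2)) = 297 / 12280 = 0.02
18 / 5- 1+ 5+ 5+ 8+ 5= 128 / 5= 25.60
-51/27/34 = -1/18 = -0.06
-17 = -17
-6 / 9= -2 / 3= -0.67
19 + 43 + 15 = 77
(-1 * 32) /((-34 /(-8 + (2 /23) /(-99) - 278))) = -10419584 /38709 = -269.18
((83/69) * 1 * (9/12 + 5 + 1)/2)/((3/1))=249/184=1.35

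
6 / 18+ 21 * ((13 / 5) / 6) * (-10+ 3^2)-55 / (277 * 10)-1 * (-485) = 1978667 / 4155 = 476.21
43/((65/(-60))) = -516/13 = -39.69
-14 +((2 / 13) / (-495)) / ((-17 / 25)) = -306296 / 21879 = -14.00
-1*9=-9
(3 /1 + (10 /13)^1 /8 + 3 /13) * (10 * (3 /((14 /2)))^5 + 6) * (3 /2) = 515367 /16807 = 30.66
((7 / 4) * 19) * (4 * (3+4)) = 931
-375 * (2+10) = -4500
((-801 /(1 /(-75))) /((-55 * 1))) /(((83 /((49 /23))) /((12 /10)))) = -706482 /20999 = -33.64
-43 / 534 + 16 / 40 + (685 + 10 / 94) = 86014091 / 125490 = 685.43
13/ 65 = 1/ 5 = 0.20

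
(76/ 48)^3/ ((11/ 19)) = 130321/ 19008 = 6.86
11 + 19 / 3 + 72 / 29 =1724 / 87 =19.82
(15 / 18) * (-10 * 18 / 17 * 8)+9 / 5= -5847 / 85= -68.79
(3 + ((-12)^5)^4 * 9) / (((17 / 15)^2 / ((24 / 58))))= 93160367816473645468884900 / 8381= 11115662548201127009770.30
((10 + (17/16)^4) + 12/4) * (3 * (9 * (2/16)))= 25258203/524288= 48.18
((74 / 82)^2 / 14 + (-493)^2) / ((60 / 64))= 3050622152 / 11767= 259252.33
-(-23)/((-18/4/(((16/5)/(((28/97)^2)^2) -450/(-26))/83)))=-27464269019/932644440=-29.45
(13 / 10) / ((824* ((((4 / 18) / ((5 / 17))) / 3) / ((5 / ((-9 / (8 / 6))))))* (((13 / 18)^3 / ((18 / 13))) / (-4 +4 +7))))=-459270 / 3846947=-0.12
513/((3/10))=1710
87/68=1.28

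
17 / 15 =1.13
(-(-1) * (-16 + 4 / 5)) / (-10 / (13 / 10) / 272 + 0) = 67184 / 125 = 537.47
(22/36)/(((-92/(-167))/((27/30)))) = 1837/1840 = 1.00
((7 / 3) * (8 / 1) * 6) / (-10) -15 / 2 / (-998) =-111701 / 9980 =-11.19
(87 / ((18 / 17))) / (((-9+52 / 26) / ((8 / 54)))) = -986 / 567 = -1.74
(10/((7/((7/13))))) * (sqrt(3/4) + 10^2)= 5 * sqrt(3)/13 + 1000/13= 77.59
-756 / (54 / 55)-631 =-1401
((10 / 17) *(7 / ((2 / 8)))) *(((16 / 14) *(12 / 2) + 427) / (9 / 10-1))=-1214800 / 17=-71458.82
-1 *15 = -15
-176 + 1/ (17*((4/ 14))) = -5977/ 34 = -175.79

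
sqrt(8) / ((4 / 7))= 4.95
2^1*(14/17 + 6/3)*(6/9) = 3.76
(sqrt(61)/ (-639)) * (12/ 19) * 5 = -20 * sqrt(61)/ 4047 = -0.04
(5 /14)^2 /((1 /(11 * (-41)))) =-11275 /196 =-57.53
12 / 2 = 6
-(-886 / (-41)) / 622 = -443 / 12751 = -0.03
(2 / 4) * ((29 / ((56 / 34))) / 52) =493 / 2912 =0.17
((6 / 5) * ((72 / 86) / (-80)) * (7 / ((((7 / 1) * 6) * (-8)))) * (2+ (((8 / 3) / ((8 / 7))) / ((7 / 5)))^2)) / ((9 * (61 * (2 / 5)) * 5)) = 1 / 878400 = 0.00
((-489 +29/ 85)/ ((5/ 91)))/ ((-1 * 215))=3779776/ 91375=41.37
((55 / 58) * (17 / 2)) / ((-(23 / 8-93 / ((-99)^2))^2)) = -159672403440 / 162659882021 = -0.98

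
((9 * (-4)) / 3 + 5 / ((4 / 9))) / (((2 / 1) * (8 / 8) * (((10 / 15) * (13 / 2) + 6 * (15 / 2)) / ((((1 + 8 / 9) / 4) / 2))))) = -17 / 9472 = -0.00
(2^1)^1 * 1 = 2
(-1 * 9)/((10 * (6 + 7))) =-9/130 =-0.07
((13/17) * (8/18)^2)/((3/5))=1040/4131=0.25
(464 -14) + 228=678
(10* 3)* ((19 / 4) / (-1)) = -285 / 2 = -142.50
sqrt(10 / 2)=2.24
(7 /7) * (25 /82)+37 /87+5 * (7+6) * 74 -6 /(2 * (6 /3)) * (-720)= 42024469 /7134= 5890.73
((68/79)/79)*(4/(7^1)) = 272/43687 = 0.01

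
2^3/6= 4/3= 1.33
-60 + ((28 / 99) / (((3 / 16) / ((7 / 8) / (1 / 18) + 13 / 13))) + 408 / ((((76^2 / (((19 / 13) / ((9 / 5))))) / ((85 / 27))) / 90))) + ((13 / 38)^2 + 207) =1051685845 / 5575284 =188.63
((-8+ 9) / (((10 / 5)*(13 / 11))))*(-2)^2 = 22 / 13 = 1.69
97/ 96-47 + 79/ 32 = -2089/ 48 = -43.52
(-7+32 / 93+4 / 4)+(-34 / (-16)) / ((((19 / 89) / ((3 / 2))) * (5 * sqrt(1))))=-2.67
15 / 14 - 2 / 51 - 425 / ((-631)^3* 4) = 370327308859 / 358770135948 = 1.03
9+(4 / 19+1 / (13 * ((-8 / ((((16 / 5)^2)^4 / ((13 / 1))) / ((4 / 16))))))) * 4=-150863835373 / 1254296875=-120.28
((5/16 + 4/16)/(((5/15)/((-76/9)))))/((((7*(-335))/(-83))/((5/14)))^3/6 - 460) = -97775577/562995194752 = -0.00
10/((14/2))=10/7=1.43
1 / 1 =1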